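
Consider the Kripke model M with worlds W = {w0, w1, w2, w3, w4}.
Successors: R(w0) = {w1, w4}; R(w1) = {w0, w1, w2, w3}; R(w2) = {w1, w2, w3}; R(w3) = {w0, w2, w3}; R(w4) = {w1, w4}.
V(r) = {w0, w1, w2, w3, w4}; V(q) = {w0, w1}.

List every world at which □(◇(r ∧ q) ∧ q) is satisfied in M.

none

Let φ = □(◇(r ∧ q) ∧ q). Evaluate φ at each world:
  w0 (successors {w1, w4}): φ is false.
  w1 (successors {w0, w1, w2, w3}): φ is false.
  w2 (successors {w1, w2, w3}): φ is false.
  w3 (successors {w0, w2, w3}): φ is false.
  w4 (successors {w1, w4}): φ is false.
For instance, at w3:
  At w3: □(◇(r ∧ q) ∧ q) requires ◇(r ∧ q) ∧ q at every successor {w0, w2, w3}.
    ◇(r ∧ q) ∧ q fails at w2, so □(◇(r ∧ q) ∧ q) is false at w3.
      At w2: ◇(r ∧ q) is true, q is false, so ◇(r ∧ q) ∧ q is false.
Satisfying worlds: none.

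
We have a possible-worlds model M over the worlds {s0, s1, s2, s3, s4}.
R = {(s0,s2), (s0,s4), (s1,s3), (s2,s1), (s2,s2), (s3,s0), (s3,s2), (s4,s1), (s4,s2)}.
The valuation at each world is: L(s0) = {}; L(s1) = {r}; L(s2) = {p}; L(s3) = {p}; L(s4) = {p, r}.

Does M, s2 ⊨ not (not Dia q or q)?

No

At s2: not Dia q or q is true, so not (not Dia q or q) is false.
  At s2: not Dia q is true, q is false, so not Dia q or q is true.
    At s2: Dia q is false, so not Dia q is true.
      At s2: Dia q requires q at some successor in {s1, s2}.
        At s1: q is false.
        At s2: q is false.
      So Dia q is false at s2.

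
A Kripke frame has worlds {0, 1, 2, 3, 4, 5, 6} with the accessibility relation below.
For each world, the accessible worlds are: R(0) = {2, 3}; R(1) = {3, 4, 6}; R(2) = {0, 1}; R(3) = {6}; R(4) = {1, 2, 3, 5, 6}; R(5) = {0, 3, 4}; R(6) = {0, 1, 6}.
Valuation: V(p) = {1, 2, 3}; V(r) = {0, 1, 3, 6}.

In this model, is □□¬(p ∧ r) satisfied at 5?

Recall that □ψ holds at a world iff ψ holds at every accessible world, and ◇ψ holds iff ψ holds at some accessible world.
At 5: □□¬(p ∧ r) requires □¬(p ∧ r) at every successor {0, 3, 4}.
  □¬(p ∧ r) fails at 0, so □□¬(p ∧ r) is false at 5.
    At 0: □¬(p ∧ r) requires ¬(p ∧ r) at every successor {2, 3}.
      ¬(p ∧ r) fails at 3, so □¬(p ∧ r) is false at 0.

No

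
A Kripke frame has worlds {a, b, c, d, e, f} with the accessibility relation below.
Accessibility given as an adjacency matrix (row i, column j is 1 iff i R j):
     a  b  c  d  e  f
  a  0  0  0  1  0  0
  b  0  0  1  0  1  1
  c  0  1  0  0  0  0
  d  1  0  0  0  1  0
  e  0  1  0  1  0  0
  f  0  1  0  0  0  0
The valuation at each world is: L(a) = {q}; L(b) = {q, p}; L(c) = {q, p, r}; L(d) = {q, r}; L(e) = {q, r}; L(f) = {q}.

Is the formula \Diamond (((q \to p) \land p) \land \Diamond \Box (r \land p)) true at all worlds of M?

No

Let φ = \Diamond (((q \to p) \land p) \land \Diamond \Box (r \land p)). Evaluate φ at each world:
  a (successors {d}): φ is false.
  b (successors {c, e, f}): φ is false.
  c (successors {b}): φ is false.
  d (successors {a, e}): φ is false.
  e (successors {b, d}): φ is false.
  f (successors {b}): φ is false.
Detail at a (counterexample):
  At a: \Diamond (((q \to p) \land p) \land \Diamond \Box (r \land p)) requires ((q \to p) \land p) \land \Diamond \Box (r \land p) at some successor in {d}.
    At d: ((q \to p) \land p) \land \Diamond \Box (r \land p) is false.
  So \Diamond (((q \to p) \land p) \land \Diamond \Box (r \land p)) is false at a.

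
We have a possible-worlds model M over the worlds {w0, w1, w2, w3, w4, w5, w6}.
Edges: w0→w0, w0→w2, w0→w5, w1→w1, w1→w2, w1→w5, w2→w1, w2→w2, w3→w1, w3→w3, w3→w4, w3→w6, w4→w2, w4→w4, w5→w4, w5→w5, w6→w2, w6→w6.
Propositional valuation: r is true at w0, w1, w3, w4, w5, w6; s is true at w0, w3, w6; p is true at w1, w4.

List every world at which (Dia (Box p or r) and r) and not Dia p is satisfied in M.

Let φ = (Dia (Box p or r) and r) and not Dia p. Evaluate φ at each world:
  w0 (successors {w0, w2, w5}): φ is true.
  w1 (successors {w1, w2, w5}): φ is false.
  w2 (successors {w1, w2}): φ is false.
  w3 (successors {w1, w3, w4, w6}): φ is false.
  w4 (successors {w2, w4}): φ is false.
  w5 (successors {w4, w5}): φ is false.
  w6 (successors {w2, w6}): φ is true.
For instance, at w3:
  At w3: Dia (Box p or r) and r is true, not Dia p is false, so (Dia (Box p or r) and r) and not Dia p is false.
    At w3: Dia (Box p or r) is true, r is true, so Dia (Box p or r) and r is true.
      At w3: Dia (Box p or r) requires Box p or r at some successor in {w1, w3, w4, w6}.
        Box p or r holds at w1, so Dia (Box p or r) is true at w3.
    At w3: Dia p is true, so not Dia p is false.
      At w3: Dia p requires p at some successor in {w1, w3, w4, w6}.
        p holds at w1, so Dia p is true at w3.
Satisfying worlds: {w0, w6}

w0, w6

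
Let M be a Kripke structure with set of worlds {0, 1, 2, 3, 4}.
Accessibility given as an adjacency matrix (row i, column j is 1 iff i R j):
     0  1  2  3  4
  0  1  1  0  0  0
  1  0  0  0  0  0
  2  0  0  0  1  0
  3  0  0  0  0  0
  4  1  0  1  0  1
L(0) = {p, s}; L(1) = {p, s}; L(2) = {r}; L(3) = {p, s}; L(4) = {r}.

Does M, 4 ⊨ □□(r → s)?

No

At 4: □□(r → s) requires □(r → s) at every successor {0, 2, 4}.
  □(r → s) fails at 4, so □□(r → s) is false at 4.
    At 4: □(r → s) requires r → s at every successor {0, 2, 4}.
      r → s fails at 2, so □(r → s) is false at 4.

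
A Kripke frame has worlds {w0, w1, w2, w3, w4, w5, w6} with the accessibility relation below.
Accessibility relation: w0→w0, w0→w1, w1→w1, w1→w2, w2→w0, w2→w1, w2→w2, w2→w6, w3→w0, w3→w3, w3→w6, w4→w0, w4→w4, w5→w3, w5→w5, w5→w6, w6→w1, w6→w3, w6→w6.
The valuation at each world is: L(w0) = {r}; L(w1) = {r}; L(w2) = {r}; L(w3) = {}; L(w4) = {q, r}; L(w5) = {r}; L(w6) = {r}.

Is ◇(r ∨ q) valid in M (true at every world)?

Let φ = ◇(r ∨ q). Evaluate φ at each world:
  w0 (successors {w0, w1}): φ is true.
  w1 (successors {w1, w2}): φ is true.
  w2 (successors {w0, w1, w2, w6}): φ is true.
  w3 (successors {w0, w3, w6}): φ is true.
  w4 (successors {w0, w4}): φ is true.
  w5 (successors {w3, w5, w6}): φ is true.
  w6 (successors {w1, w3, w6}): φ is true.
For instance, at w1:
  At w1: ◇(r ∨ q) requires r ∨ q at some successor in {w1, w2}.
    r ∨ q holds at w1, so ◇(r ∨ q) is true at w1.

Yes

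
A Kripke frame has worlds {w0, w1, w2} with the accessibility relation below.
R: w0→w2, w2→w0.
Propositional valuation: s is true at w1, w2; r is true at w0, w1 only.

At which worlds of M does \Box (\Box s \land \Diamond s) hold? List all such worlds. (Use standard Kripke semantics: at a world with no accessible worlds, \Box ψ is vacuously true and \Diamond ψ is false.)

w1, w2

Let φ = \Box (\Box s \land \Diamond s). Evaluate φ at each world:
  w0 (successors {w2}): φ is false.
  w1 (successors ∅): φ is true.
  w2 (successors {w0}): φ is true.
For instance, at w2:
  At w2: \Box (\Box s \land \Diamond s) requires \Box s \land \Diamond s at every successor {w0}.
      At w0: \Box s is true, \Diamond s is true, so \Box s \land \Diamond s is true.
  So \Box (\Box s \land \Diamond s) is true at w2.
Satisfying worlds: {w1, w2}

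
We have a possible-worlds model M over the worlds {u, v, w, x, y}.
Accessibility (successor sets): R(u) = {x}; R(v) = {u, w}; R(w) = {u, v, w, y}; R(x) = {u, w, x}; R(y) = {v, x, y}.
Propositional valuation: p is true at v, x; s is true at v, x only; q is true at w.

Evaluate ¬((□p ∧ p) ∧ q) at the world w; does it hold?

At w: (□p ∧ p) ∧ q is false, so ¬((□p ∧ p) ∧ q) is true.
  At w: □p ∧ p is false, q is true, so (□p ∧ p) ∧ q is false.
    At w: □p is false, p is false, so □p ∧ p is false.
      At w: □p requires p at every successor {u, v, w, y}.
        p fails at u, so □p is false at w.

Yes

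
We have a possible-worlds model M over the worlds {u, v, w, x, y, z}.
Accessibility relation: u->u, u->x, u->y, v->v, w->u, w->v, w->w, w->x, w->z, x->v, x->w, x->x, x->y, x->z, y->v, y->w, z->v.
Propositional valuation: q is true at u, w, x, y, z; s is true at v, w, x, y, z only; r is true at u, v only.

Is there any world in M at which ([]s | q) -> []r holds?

Yes

Recall that []ψ holds at a world iff ψ holds at every accessible world, and <>ψ holds iff ψ holds at some accessible world.
Let φ = ([]s | q) -> []r. Evaluate φ at each world:
  u (successors {u, x, y}): φ is false.
  v (successors {v}): φ is true.
  w (successors {u, v, w, x, z}): φ is false.
  x (successors {v, w, x, y, z}): φ is false.
  y (successors {v, w}): φ is false.
  z (successors {v}): φ is true.
Detail at v (witness):
  At v: []s | q is true, []r is true, so ([]s | q) -> []r is true.
    At v: []s is true, q is false, so []s | q is true.
      At v: []s requires s at every successor {v}.
        At v: s is true.
      So []s is true at v.
    At v: []r requires r at every successor {v}.
      At v: r is true.
    So []r is true at v.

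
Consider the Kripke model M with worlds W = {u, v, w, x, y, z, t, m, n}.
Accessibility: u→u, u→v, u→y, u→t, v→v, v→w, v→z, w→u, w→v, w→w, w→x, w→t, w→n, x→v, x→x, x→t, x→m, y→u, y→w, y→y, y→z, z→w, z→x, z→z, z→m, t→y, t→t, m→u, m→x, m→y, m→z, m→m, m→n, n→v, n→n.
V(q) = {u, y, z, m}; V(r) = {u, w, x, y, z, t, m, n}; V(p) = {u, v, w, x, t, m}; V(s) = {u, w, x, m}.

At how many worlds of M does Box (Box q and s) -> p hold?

9

Let φ = Box (Box q and s) -> p. Evaluate φ at each world:
  u (successors {u, v, y, t}): φ is true.
  v (successors {v, w, z}): φ is true.
  w (successors {u, v, w, x, t, n}): φ is true.
  x (successors {v, x, t, m}): φ is true.
  y (successors {u, w, y, z}): φ is true.
  z (successors {w, x, z, m}): φ is true.
  t (successors {y, t}): φ is true.
  m (successors {u, x, y, z, m, n}): φ is true.
  n (successors {v, n}): φ is true.
For instance, at w:
  At w: Box (Box q and s) is false, p is true, so Box (Box q and s) -> p is true.
    At w: Box (Box q and s) requires Box q and s at every successor {u, v, w, x, t, n}.
      Box q and s fails at u, so Box (Box q and s) is false at w.
Satisfying worlds: {u, v, w, x, y, z, t, m, n}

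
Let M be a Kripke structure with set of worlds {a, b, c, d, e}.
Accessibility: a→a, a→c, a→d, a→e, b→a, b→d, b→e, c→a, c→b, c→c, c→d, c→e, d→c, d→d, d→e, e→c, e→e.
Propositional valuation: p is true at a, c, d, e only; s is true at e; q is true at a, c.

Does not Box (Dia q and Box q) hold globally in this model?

Yes

Let φ = not Box (Dia q and Box q). Evaluate φ at each world:
  a (successors {a, c, d, e}): φ is true.
  b (successors {a, d, e}): φ is true.
  c (successors {a, b, c, d, e}): φ is true.
  d (successors {c, d, e}): φ is true.
  e (successors {c, e}): φ is true.
For instance, at d:
  At d: Box (Dia q and Box q) is false, so not Box (Dia q and Box q) is true.
    At d: Box (Dia q and Box q) requires Dia q and Box q at every successor {c, d, e}.
      Dia q and Box q fails at c, so Box (Dia q and Box q) is false at d.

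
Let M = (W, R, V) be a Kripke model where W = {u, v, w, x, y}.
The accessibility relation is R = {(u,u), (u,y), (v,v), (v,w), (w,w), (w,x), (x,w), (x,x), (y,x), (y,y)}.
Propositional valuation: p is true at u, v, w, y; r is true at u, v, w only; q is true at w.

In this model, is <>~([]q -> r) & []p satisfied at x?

Recall that []ψ holds at a world iff ψ holds at every accessible world, and <>ψ holds iff ψ holds at some accessible world.
At x: <>~([]q -> r) is false, []p is false, so <>~([]q -> r) & []p is false.
  At x: <>~([]q -> r) requires ~([]q -> r) at some successor in {w, x}.
    At w: ~([]q -> r) is false.
    At x: ~([]q -> r) is false.
  So <>~([]q -> r) is false at x.
  At x: []p requires p at every successor {w, x}.
    p fails at x, so []p is false at x.

No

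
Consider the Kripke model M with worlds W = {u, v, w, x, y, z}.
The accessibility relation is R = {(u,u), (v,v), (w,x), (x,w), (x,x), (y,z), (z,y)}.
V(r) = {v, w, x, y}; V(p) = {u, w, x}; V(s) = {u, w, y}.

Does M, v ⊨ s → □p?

Recall that □ψ holds at a world iff ψ holds at every accessible world, and ◇ψ holds iff ψ holds at some accessible world.
At v: s is false, □p is false, so s → □p is true.
  At v: □p requires p at every successor {v}.
    p fails at v, so □p is false at v.

Yes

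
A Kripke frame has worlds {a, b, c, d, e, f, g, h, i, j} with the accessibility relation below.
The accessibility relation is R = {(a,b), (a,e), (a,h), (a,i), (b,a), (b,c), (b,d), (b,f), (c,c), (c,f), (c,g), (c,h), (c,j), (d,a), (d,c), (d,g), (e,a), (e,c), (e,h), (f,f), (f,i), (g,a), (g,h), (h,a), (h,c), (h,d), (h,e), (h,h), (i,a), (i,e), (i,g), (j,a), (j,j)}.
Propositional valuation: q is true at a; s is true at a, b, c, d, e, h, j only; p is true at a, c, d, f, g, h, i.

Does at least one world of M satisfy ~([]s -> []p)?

Let φ = ~([]s -> []p). Evaluate φ at each world:
  a (successors {b, e, h, i}): φ is false.
  b (successors {a, c, d, f}): φ is false.
  c (successors {c, f, g, h, j}): φ is false.
  d (successors {a, c, g}): φ is false.
  e (successors {a, c, h}): φ is false.
  f (successors {f, i}): φ is false.
  g (successors {a, h}): φ is false.
  h (successors {a, c, d, e, h}): φ is true.
  i (successors {a, e, g}): φ is false.
  j (successors {a, j}): φ is true.
Detail at h (witness):
  At h: []s -> []p is false, so ~([]s -> []p) is true.
    At h: []s is true, []p is false, so []s -> []p is false.
      At h: []s requires s at every successor {a, c, d, e, h}.
        At a: s is true.
        At c: s is true.
        At d: s is true.
        At e: s is true.
        At h: s is true.
      So []s is true at h.
      At h: []p requires p at every successor {a, c, d, e, h}.
        p fails at e, so []p is false at h.

Yes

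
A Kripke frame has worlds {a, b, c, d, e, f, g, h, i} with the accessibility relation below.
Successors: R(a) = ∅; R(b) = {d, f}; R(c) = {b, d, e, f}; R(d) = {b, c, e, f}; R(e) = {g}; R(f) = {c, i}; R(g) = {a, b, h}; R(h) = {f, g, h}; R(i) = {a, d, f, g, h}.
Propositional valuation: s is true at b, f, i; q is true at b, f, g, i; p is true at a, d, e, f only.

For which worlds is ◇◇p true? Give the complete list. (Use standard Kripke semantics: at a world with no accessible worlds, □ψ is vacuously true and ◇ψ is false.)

Let φ = ◇◇p. Evaluate φ at each world:
  a (successors ∅): φ is false.
  b (successors {d, f}): φ is true.
  c (successors {b, d, e, f}): φ is true.
  d (successors {b, c, e, f}): φ is true.
  e (successors {g}): φ is true.
  f (successors {c, i}): φ is true.
  g (successors {a, b, h}): φ is true.
  h (successors {f, g, h}): φ is true.
  i (successors {a, d, f, g, h}): φ is true.
For instance, at f:
  At f: ◇◇p requires ◇p at some successor in {c, i}.
    ◇p holds at c, so ◇◇p is true at f.
      At c: ◇p requires p at some successor in {b, d, e, f}.
        p holds at d, so ◇p is true at c.
Satisfying worlds: {b, c, d, e, f, g, h, i}

b, c, d, e, f, g, h, i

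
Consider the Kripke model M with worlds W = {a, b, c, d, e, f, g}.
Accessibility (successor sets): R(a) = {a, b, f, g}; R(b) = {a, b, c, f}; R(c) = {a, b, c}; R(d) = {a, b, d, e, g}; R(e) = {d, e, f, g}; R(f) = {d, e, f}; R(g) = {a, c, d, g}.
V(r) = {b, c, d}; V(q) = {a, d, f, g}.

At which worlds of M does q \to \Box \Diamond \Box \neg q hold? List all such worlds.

b, c, e

Recall that \Box ψ holds at a world iff ψ holds at every accessible world, and \Diamond ψ holds iff ψ holds at some accessible world.
Let φ = q \to \Box \Diamond \Box \neg q. Evaluate φ at each world:
  a (successors {a, b, f, g}): φ is false.
  b (successors {a, b, c, f}): φ is true.
  c (successors {a, b, c}): φ is true.
  d (successors {a, b, d, e, g}): φ is false.
  e (successors {d, e, f, g}): φ is true.
  f (successors {d, e, f}): φ is false.
  g (successors {a, c, d, g}): φ is false.
For instance, at d:
  At d: q is true, \Box \Diamond \Box \neg q is false, so q \to \Box \Diamond \Box \neg q is false.
    At d: \Box \Diamond \Box \neg q requires \Diamond \Box \neg q at every successor {a, b, d, e, g}.
      \Diamond \Box \neg q fails at a, so \Box \Diamond \Box \neg q is false at d.
Satisfying worlds: {b, c, e}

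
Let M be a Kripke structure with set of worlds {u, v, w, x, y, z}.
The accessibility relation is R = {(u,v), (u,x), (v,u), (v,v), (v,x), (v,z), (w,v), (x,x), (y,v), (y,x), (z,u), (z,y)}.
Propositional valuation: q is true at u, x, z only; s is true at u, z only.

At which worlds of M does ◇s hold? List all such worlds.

v, z

Let φ = ◇s. Evaluate φ at each world:
  u (successors {v, x}): φ is false.
  v (successors {u, v, x, z}): φ is true.
  w (successors {v}): φ is false.
  x (successors {x}): φ is false.
  y (successors {v, x}): φ is false.
  z (successors {u, y}): φ is true.
For instance, at z:
  At z: ◇s requires s at some successor in {u, y}.
    s holds at u, so ◇s is true at z.
Satisfying worlds: {v, z}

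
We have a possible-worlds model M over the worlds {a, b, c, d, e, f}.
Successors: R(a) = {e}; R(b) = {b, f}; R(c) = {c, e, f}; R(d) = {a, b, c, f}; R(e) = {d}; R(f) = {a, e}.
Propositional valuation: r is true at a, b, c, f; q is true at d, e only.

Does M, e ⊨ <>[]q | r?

No

At e: <>[]q is false, r is false, so <>[]q | r is false.
  At e: <>[]q requires []q at some successor in {d}.
    At d: []q is false.
  So <>[]q is false at e.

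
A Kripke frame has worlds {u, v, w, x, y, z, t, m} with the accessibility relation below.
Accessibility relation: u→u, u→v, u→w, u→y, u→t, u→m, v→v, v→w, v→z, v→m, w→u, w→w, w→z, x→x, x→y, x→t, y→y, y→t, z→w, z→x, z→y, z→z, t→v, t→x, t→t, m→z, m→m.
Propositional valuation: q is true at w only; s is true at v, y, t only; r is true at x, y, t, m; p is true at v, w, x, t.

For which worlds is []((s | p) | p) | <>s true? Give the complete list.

u, v, x, y, z, t

Recall that []ψ holds at a world iff ψ holds at every accessible world, and <>ψ holds iff ψ holds at some accessible world.
Let φ = []((s | p) | p) | <>s. Evaluate φ at each world:
  u (successors {u, v, w, y, t, m}): φ is true.
  v (successors {v, w, z, m}): φ is true.
  w (successors {u, w, z}): φ is false.
  x (successors {x, y, t}): φ is true.
  y (successors {y, t}): φ is true.
  z (successors {w, x, y, z}): φ is true.
  t (successors {v, x, t}): φ is true.
  m (successors {z, m}): φ is false.
For instance, at v:
  At v: []((s | p) | p) is false, <>s is true, so []((s | p) | p) | <>s is true.
    At v: []((s | p) | p) requires (s | p) | p at every successor {v, w, z, m}.
      (s | p) | p fails at z, so []((s | p) | p) is false at v.
    At v: <>s requires s at some successor in {v, w, z, m}.
      s holds at v, so <>s is true at v.
Satisfying worlds: {u, v, x, y, z, t}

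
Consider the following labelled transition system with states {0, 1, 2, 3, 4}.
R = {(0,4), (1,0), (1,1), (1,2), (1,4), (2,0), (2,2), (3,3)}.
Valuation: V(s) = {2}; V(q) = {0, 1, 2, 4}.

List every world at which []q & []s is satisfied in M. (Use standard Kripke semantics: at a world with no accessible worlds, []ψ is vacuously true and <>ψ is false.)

4

Let φ = []q & []s. Evaluate φ at each world:
  0 (successors {4}): φ is false.
  1 (successors {0, 1, 2, 4}): φ is false.
  2 (successors {0, 2}): φ is false.
  3 (successors {3}): φ is false.
  4 (successors ∅): φ is true.
For instance, at 0:
  At 0: []q is true, []s is false, so []q & []s is false.
    At 0: []q requires q at every successor {4}.
      At 4: q is true.
    So []q is true at 0.
    At 0: []s requires s at every successor {4}.
      s fails at 4, so []s is false at 0.
Satisfying worlds: {4}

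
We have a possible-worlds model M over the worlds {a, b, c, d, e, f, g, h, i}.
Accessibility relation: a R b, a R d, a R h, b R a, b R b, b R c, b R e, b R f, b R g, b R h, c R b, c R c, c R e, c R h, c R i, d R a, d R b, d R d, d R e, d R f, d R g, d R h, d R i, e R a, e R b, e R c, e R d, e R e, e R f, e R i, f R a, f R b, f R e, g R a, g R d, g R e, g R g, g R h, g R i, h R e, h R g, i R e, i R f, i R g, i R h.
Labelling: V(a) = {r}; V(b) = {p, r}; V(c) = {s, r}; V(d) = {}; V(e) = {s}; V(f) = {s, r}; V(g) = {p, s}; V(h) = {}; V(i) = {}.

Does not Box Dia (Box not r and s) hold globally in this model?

Recall that Box ψ holds at a world iff ψ holds at every accessible world, and Dia ψ holds iff ψ holds at some accessible world.
Let φ = not Box Dia (Box not r and s). Evaluate φ at each world:
  a (successors {b, d, h}): φ is true.
  b (successors {a, b, c, e, f, g, h}): φ is true.
  c (successors {b, c, e, h, i}): φ is true.
  d (successors {a, b, d, e, f, g, h, i}): φ is true.
  e (successors {a, b, c, d, e, f, i}): φ is true.
  f (successors {a, b, e}): φ is true.
  g (successors {a, d, e, g, h, i}): φ is true.
  h (successors {e, g}): φ is true.
  i (successors {e, f, g, h}): φ is true.
For instance, at c:
  At c: Box Dia (Box not r and s) is false, so not Box Dia (Box not r and s) is true.
    At c: Box Dia (Box not r and s) requires Dia (Box not r and s) at every successor {b, c, e, h, i}.
      Dia (Box not r and s) fails at b, so Box Dia (Box not r and s) is false at c.

Yes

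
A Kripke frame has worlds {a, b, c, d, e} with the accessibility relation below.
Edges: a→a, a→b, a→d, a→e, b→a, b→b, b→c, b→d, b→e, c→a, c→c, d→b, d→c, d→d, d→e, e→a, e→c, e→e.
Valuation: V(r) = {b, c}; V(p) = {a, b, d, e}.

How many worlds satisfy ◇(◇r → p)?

5

Recall that ◇ψ holds at a world iff ψ holds at some accessible world.
Let φ = ◇(◇r → p). Evaluate φ at each world:
  a (successors {a, b, d, e}): φ is true.
  b (successors {a, b, c, d, e}): φ is true.
  c (successors {a, c}): φ is true.
  d (successors {b, c, d, e}): φ is true.
  e (successors {a, c, e}): φ is true.
For instance, at c:
  At c: ◇(◇r → p) requires ◇r → p at some successor in {a, c}.
    ◇r → p holds at a, so ◇(◇r → p) is true at c.
      At a: ◇r is true, p is true, so ◇r → p is true.
Satisfying worlds: {a, b, c, d, e}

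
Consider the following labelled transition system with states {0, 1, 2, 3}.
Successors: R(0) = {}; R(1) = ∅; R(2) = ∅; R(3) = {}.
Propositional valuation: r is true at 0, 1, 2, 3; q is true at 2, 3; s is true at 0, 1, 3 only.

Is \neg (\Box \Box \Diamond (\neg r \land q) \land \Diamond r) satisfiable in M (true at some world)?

Recall that \Box ψ holds at a world iff ψ holds at every accessible world, and \Diamond ψ holds iff ψ holds at some accessible world.
Let φ = \neg (\Box \Box \Diamond (\neg r \land q) \land \Diamond r). Evaluate φ at each world:
  0 (successors ∅): φ is true.
  1 (successors ∅): φ is true.
  2 (successors ∅): φ is true.
  3 (successors ∅): φ is true.
Detail at 0 (witness):
  At 0: \Box \Box \Diamond (\neg r \land q) \land \Diamond r is false, so \neg (\Box \Box \Diamond (\neg r \land q) \land \Diamond r) is true.
    At 0: \Box \Box \Diamond (\neg r \land q) is true, \Diamond r is false, so \Box \Box \Diamond (\neg r \land q) \land \Diamond r is false.
      At 0: no accessible worlds, so \Box \Box \Diamond (\neg r \land q) holds vacuously.
      At 0: no accessible worlds, so \Diamond r is false.

Yes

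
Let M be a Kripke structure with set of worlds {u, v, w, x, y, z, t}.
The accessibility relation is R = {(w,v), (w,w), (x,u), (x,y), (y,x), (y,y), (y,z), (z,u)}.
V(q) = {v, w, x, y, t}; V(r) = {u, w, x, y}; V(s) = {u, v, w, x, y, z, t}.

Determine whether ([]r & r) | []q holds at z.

No

At z: []r & r is false, []q is false, so ([]r & r) | []q is false.
  At z: []r is true, r is false, so []r & r is false.
    At z: []r requires r at every successor {u}.
      At u: r is true.
    So []r is true at z.
  At z: []q requires q at every successor {u}.
    q fails at u, so []q is false at z.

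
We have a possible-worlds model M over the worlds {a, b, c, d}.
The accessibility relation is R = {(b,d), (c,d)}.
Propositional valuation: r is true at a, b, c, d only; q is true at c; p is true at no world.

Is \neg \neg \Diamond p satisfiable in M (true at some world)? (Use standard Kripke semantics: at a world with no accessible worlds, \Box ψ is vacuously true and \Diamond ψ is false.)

No

Let φ = \neg \neg \Diamond p. Evaluate φ at each world:
  a (successors ∅): φ is false.
  b (successors {d}): φ is false.
  c (successors {d}): φ is false.
  d (successors ∅): φ is false.
For instance, at b:
  At b: \neg \Diamond p is true, so \neg \neg \Diamond p is false.
    At b: \Diamond p is false, so \neg \Diamond p is true.
      At b: \Diamond p requires p at some successor in {d}.
        At d: p is false.
      So \Diamond p is false at b.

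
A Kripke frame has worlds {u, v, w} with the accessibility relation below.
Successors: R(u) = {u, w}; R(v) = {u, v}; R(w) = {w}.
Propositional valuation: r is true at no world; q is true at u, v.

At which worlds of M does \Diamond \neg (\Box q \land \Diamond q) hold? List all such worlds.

u, v, w

Recall that \Box ψ holds at a world iff ψ holds at every accessible world, and \Diamond ψ holds iff ψ holds at some accessible world.
Let φ = \Diamond \neg (\Box q \land \Diamond q). Evaluate φ at each world:
  u (successors {u, w}): φ is true.
  v (successors {u, v}): φ is true.
  w (successors {w}): φ is true.
For instance, at u:
  At u: \Diamond \neg (\Box q \land \Diamond q) requires \neg (\Box q \land \Diamond q) at some successor in {u, w}.
    \neg (\Box q \land \Diamond q) holds at u, so \Diamond \neg (\Box q \land \Diamond q) is true at u.
      At u: \Box q \land \Diamond q is false, so \neg (\Box q \land \Diamond q) is true.
Satisfying worlds: {u, v, w}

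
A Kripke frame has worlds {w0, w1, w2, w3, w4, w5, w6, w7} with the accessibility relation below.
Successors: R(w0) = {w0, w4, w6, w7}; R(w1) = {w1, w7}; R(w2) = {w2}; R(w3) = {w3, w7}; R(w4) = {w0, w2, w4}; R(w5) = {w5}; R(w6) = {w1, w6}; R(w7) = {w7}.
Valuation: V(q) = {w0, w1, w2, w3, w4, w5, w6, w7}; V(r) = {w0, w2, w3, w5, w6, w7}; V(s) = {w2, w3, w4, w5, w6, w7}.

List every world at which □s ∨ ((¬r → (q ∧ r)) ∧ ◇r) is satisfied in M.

w0, w2, w3, w5, w6, w7

Let φ = □s ∨ ((¬r → (q ∧ r)) ∧ ◇r). Evaluate φ at each world:
  w0 (successors {w0, w4, w6, w7}): φ is true.
  w1 (successors {w1, w7}): φ is false.
  w2 (successors {w2}): φ is true.
  w3 (successors {w3, w7}): φ is true.
  w4 (successors {w0, w2, w4}): φ is false.
  w5 (successors {w5}): φ is true.
  w6 (successors {w1, w6}): φ is true.
  w7 (successors {w7}): φ is true.
For instance, at w5:
  At w5: □s is true, (¬r → (q ∧ r)) ∧ ◇r is true, so □s ∨ ((¬r → (q ∧ r)) ∧ ◇r) is true.
    At w5: □s requires s at every successor {w5}.
      At w5: s is true.
    So □s is true at w5.
    At w5: ¬r → (q ∧ r) is true, ◇r is true, so (¬r → (q ∧ r)) ∧ ◇r is true.
      At w5: ◇r requires r at some successor in {w5}.
        r holds at w5, so ◇r is true at w5.
Satisfying worlds: {w0, w2, w3, w5, w6, w7}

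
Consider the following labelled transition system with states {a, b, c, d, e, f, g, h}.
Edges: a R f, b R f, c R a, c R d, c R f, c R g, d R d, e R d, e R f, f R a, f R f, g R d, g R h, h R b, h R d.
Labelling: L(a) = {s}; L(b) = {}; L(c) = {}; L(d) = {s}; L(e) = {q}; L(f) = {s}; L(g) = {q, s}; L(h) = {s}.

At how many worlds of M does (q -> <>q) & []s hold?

5

Let φ = (q -> <>q) & []s. Evaluate φ at each world:
  a (successors {f}): φ is true.
  b (successors {f}): φ is true.
  c (successors {a, d, f, g}): φ is true.
  d (successors {d}): φ is true.
  e (successors {d, f}): φ is false.
  f (successors {a, f}): φ is true.
  g (successors {d, h}): φ is false.
  h (successors {b, d}): φ is false.
For instance, at g:
  At g: q -> <>q is false, []s is true, so (q -> <>q) & []s is false.
    At g: q is true, <>q is false, so q -> <>q is false.
      At g: <>q requires q at some successor in {d, h}.
        At d: q is false.
        At h: q is false.
      So <>q is false at g.
    At g: []s requires s at every successor {d, h}.
      At d: s is true.
      At h: s is true.
    So []s is true at g.
Satisfying worlds: {a, b, c, d, f}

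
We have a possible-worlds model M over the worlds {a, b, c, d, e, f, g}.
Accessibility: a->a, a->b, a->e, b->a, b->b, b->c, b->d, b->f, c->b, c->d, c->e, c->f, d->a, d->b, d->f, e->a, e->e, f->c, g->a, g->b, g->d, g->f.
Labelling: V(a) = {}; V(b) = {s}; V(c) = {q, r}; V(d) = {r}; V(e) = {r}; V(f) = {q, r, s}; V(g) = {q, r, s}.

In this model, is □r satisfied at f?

Yes

Recall that □ψ holds at a world iff ψ holds at every accessible world, and ◇ψ holds iff ψ holds at some accessible world.
At f: □r requires r at every successor {c}.
  At c: r is true.
So □r is true at f.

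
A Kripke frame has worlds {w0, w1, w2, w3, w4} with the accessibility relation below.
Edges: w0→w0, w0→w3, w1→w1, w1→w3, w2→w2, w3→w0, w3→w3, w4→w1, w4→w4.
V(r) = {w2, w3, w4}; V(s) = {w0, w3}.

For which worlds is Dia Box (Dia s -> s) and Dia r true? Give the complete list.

Let φ = Dia Box (Dia s -> s) and Dia r. Evaluate φ at each world:
  w0 (successors {w0, w3}): φ is true.
  w1 (successors {w1, w3}): φ is true.
  w2 (successors {w2}): φ is true.
  w3 (successors {w0, w3}): φ is true.
  w4 (successors {w1, w4}): φ is false.
For instance, at w2:
  At w2: Dia Box (Dia s -> s) is true, Dia r is true, so Dia Box (Dia s -> s) and Dia r is true.
    At w2: Dia Box (Dia s -> s) requires Box (Dia s -> s) at some successor in {w2}.
      Box (Dia s -> s) holds at w2, so Dia Box (Dia s -> s) is true at w2.
    At w2: Dia r requires r at some successor in {w2}.
      r holds at w2, so Dia r is true at w2.
Satisfying worlds: {w0, w1, w2, w3}

w0, w1, w2, w3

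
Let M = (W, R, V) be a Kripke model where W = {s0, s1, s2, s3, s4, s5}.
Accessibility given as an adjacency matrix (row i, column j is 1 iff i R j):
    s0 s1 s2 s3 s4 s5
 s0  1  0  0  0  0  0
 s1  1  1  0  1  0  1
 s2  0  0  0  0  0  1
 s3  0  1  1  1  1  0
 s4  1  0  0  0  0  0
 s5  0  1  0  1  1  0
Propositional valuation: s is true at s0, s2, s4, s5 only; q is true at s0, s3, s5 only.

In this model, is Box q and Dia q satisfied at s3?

No

At s3: Box q is false, Dia q is true, so Box q and Dia q is false.
  At s3: Box q requires q at every successor {s1, s2, s3, s4}.
    q fails at s1, so Box q is false at s3.
  At s3: Dia q requires q at some successor in {s1, s2, s3, s4}.
    q holds at s3, so Dia q is true at s3.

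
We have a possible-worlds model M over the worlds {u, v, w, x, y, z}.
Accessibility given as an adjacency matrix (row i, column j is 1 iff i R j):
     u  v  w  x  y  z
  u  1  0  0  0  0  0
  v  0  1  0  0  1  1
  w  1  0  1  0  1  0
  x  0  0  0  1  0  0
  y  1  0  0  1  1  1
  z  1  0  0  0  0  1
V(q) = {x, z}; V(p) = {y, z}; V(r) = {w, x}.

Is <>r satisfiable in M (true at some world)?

Yes

Let φ = <>r. Evaluate φ at each world:
  u (successors {u}): φ is false.
  v (successors {v, y, z}): φ is false.
  w (successors {u, w, y}): φ is true.
  x (successors {x}): φ is true.
  y (successors {u, x, y, z}): φ is true.
  z (successors {u, z}): φ is false.
Detail at w (witness):
  At w: <>r requires r at some successor in {u, w, y}.
    r holds at w, so <>r is true at w.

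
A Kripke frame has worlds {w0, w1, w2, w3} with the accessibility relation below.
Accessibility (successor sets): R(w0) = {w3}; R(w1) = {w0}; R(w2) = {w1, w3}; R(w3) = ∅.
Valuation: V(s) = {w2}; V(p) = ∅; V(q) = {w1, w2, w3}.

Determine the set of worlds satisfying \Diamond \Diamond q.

w1

Let φ = \Diamond \Diamond q. Evaluate φ at each world:
  w0 (successors {w3}): φ is false.
  w1 (successors {w0}): φ is true.
  w2 (successors {w1, w3}): φ is false.
  w3 (successors ∅): φ is false.
For instance, at w1:
  At w1: \Diamond \Diamond q requires \Diamond q at some successor in {w0}.
    \Diamond q holds at w0, so \Diamond \Diamond q is true at w1.
      At w0: \Diamond q requires q at some successor in {w3}.
        q holds at w3, so \Diamond q is true at w0.
Satisfying worlds: {w1}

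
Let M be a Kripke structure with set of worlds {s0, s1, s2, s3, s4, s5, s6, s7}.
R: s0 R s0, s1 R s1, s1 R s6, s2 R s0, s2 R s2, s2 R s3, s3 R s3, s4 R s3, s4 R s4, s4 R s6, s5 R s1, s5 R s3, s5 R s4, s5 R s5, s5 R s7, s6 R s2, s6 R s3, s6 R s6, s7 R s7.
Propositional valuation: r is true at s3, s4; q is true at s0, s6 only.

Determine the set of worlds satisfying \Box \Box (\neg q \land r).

Recall that \Box ψ holds at a world iff ψ holds at every accessible world, and \Diamond ψ holds iff ψ holds at some accessible world.
Let φ = \Box \Box (\neg q \land r). Evaluate φ at each world:
  s0 (successors {s0}): φ is false.
  s1 (successors {s1, s6}): φ is false.
  s2 (successors {s0, s2, s3}): φ is false.
  s3 (successors {s3}): φ is true.
  s4 (successors {s3, s4, s6}): φ is false.
  s5 (successors {s1, s3, s4, s5, s7}): φ is false.
  s6 (successors {s2, s3, s6}): φ is false.
  s7 (successors {s7}): φ is false.
For instance, at s5:
  At s5: \Box \Box (\neg q \land r) requires \Box (\neg q \land r) at every successor {s1, s3, s4, s5, s7}.
    \Box (\neg q \land r) fails at s1, so \Box \Box (\neg q \land r) is false at s5.
      At s1: \Box (\neg q \land r) requires \neg q \land r at every successor {s1, s6}.
        \neg q \land r fails at s1, so \Box (\neg q \land r) is false at s1.
Satisfying worlds: {s3}

s3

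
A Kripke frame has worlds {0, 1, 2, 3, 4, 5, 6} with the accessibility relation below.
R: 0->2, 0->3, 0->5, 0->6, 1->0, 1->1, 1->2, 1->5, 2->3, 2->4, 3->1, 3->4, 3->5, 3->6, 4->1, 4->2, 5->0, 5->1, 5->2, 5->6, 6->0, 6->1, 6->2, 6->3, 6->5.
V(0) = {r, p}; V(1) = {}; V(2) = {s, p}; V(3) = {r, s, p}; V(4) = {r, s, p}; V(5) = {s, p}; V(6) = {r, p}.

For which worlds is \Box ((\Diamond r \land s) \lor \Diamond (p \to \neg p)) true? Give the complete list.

Recall that \Box ψ holds at a world iff ψ holds at every accessible world, and \Diamond ψ holds iff ψ holds at some accessible world.
Let φ = \Box ((\Diamond r \land s) \lor \Diamond (p \to \neg p)). Evaluate φ at each world:
  0 (successors {2, 3, 5, 6}): φ is true.
  1 (successors {0, 1, 2, 5}): φ is false.
  2 (successors {3, 4}): φ is true.
  3 (successors {1, 4, 5, 6}): φ is true.
  4 (successors {1, 2}): φ is true.
  5 (successors {0, 1, 2, 6}): φ is false.
  6 (successors {0, 1, 2, 3, 5}): φ is false.
For instance, at 5:
  At 5: \Box ((\Diamond r \land s) \lor \Diamond (p \to \neg p)) requires (\Diamond r \land s) \lor \Diamond (p \to \neg p) at every successor {0, 1, 2, 6}.
    (\Diamond r \land s) \lor \Diamond (p \to \neg p) fails at 0, so \Box ((\Diamond r \land s) \lor \Diamond (p \to \neg p)) is false at 5.
      At 0: \Diamond r \land s is false, \Diamond (p \to \neg p) is false, so (\Diamond r \land s) \lor \Diamond (p \to \neg p) is false.
Satisfying worlds: {0, 2, 3, 4}

0, 2, 3, 4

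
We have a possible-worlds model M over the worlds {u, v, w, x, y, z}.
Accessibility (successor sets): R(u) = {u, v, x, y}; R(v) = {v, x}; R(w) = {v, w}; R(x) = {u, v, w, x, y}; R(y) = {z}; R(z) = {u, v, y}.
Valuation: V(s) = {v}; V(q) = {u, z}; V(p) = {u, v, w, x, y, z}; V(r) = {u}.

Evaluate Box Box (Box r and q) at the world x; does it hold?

No

At x: Box Box (Box r and q) requires Box (Box r and q) at every successor {u, v, w, x, y}.
  Box (Box r and q) fails at u, so Box Box (Box r and q) is false at x.
    At u: Box (Box r and q) requires Box r and q at every successor {u, v, x, y}.
      Box r and q fails at u, so Box (Box r and q) is false at u.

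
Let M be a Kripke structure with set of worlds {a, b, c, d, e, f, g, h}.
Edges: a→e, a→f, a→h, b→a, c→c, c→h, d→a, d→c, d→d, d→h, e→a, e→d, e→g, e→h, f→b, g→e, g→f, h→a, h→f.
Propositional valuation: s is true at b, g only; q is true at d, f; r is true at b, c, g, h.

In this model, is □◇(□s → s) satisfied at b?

Yes

At b: □◇(□s → s) requires ◇(□s → s) at every successor {a}.
    At a: ◇(□s → s) requires □s → s at some successor in {e, f, h}.
      □s → s holds at e, so ◇(□s → s) is true at a.
So □◇(□s → s) is true at b.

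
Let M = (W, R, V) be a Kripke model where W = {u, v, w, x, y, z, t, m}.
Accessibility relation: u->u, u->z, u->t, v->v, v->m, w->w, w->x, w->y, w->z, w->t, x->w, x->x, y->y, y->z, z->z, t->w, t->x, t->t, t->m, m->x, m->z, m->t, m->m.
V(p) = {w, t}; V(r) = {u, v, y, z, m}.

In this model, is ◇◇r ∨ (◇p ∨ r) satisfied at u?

Yes

At u: ◇◇r is true, ◇p ∨ r is true, so ◇◇r ∨ (◇p ∨ r) is true.
  At u: ◇◇r requires ◇r at some successor in {u, z, t}.
    ◇r holds at u, so ◇◇r is true at u.
      At u: ◇r requires r at some successor in {u, z, t}.
        r holds at u, so ◇r is true at u.
  At u: ◇p is true, r is true, so ◇p ∨ r is true.
    At u: ◇p requires p at some successor in {u, z, t}.
      p holds at t, so ◇p is true at u.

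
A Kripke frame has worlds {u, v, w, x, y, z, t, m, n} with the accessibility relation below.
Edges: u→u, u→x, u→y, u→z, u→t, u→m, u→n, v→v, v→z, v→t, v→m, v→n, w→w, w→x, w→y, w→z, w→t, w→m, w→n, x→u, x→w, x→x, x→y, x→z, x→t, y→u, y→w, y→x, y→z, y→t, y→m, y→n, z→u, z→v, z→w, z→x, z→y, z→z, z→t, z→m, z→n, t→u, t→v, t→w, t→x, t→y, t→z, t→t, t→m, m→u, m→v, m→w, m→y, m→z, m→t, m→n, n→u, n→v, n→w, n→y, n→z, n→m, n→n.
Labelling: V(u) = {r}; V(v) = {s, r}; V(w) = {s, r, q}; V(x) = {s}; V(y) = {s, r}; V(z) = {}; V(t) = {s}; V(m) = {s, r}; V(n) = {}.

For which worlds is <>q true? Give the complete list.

w, x, y, z, t, m, n

Let φ = <>q. Evaluate φ at each world:
  u (successors {u, x, y, z, t, m, n}): φ is false.
  v (successors {v, z, t, m, n}): φ is false.
  w (successors {w, x, y, z, t, m, n}): φ is true.
  x (successors {u, w, x, y, z, t}): φ is true.
  y (successors {u, w, x, z, t, m, n}): φ is true.
  z (successors {u, v, w, x, y, z, t, m, n}): φ is true.
  t (successors {u, v, w, x, y, z, t, m}): φ is true.
  m (successors {u, v, w, y, z, t, n}): φ is true.
  n (successors {u, v, w, y, z, m, n}): φ is true.
For instance, at n:
  At n: <>q requires q at some successor in {u, v, w, y, z, m, n}.
    q holds at w, so <>q is true at n.
Satisfying worlds: {w, x, y, z, t, m, n}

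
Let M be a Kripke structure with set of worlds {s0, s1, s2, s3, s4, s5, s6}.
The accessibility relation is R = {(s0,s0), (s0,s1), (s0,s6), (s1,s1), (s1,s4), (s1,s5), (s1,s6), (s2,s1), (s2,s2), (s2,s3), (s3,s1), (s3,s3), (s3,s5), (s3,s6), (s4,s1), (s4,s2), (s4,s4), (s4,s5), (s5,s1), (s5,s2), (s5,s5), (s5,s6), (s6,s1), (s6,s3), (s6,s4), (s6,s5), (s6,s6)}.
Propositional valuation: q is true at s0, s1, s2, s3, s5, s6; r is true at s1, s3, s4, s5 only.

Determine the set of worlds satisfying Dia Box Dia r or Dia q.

Let φ = Dia Box Dia r or Dia q. Evaluate φ at each world:
  s0 (successors {s0, s1, s6}): φ is true.
  s1 (successors {s1, s4, s5, s6}): φ is true.
  s2 (successors {s1, s2, s3}): φ is true.
  s3 (successors {s1, s3, s5, s6}): φ is true.
  s4 (successors {s1, s2, s4, s5}): φ is true.
  s5 (successors {s1, s2, s5, s6}): φ is true.
  s6 (successors {s1, s3, s4, s5, s6}): φ is true.
For instance, at s1:
  At s1: Dia Box Dia r is true, Dia q is true, so Dia Box Dia r or Dia q is true.
    At s1: Dia Box Dia r requires Box Dia r at some successor in {s1, s4, s5, s6}.
      Box Dia r holds at s1, so Dia Box Dia r is true at s1.
    At s1: Dia q requires q at some successor in {s1, s4, s5, s6}.
      q holds at s1, so Dia q is true at s1.
Satisfying worlds: {s0, s1, s2, s3, s4, s5, s6}

s0, s1, s2, s3, s4, s5, s6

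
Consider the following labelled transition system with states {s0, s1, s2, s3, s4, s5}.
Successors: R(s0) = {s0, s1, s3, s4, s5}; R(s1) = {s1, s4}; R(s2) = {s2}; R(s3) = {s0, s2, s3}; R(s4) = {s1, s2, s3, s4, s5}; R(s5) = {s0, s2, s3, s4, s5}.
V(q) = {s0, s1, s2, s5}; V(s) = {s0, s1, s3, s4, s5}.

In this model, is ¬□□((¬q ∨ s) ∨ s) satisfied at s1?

Yes

Recall that □ψ holds at a world iff ψ holds at every accessible world, and ◇ψ holds iff ψ holds at some accessible world.
At s1: □□((¬q ∨ s) ∨ s) is false, so ¬□□((¬q ∨ s) ∨ s) is true.
  At s1: □□((¬q ∨ s) ∨ s) requires □((¬q ∨ s) ∨ s) at every successor {s1, s4}.
    □((¬q ∨ s) ∨ s) fails at s4, so □□((¬q ∨ s) ∨ s) is false at s1.
      At s4: □((¬q ∨ s) ∨ s) requires (¬q ∨ s) ∨ s at every successor {s1, s2, s3, s4, s5}.
        (¬q ∨ s) ∨ s fails at s2, so □((¬q ∨ s) ∨ s) is false at s4.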